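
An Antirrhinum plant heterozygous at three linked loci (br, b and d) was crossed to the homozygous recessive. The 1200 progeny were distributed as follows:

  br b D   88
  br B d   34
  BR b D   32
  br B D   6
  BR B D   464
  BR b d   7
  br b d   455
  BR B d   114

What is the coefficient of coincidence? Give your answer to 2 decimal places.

The two most frequent reciprocal classes, BR B D and br b d, are the parental types, so the F1 was BR B D / br b d.
The two rarest classes, br B D and BR b d, are the double crossovers. Comparing them with the parentals, only the br allele has switched, so br is the middle locus and the order is d – br – b.
d–br: (202 + 13)/1200 = 0.1792; br–b: (66 + 13)/1200 = 0.0658.
Expected DCO frequency = 0.1792 × 0.0658 ≈ 0.01179; observed = 13/1200 ≈ 0.01083.
Coefficient of coincidence = 0.01083/0.01179 ≈ 0.92.

0.92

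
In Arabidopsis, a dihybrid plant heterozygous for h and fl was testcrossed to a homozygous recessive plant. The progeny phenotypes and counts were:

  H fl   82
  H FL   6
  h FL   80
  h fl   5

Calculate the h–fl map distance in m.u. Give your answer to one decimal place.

The two most frequent classes, H fl (82) and h FL (80), are the parental types, so the F1 was H fl / h FL.
The recombinant classes are H FL and h fl: 6 + 5 = 11.
Recombination frequency = 11/173 = 0.0636 ≈ 6.4%, i.e. 6.4 m.u.

6.4 m.u.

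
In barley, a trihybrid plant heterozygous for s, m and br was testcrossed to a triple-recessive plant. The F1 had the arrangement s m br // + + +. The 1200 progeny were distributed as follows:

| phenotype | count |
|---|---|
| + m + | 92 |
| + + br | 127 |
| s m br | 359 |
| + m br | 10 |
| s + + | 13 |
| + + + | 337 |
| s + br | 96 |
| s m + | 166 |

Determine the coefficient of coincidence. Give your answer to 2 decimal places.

The two rarest classes, + m br and s + +, are the double crossovers. Comparing them with the parentals, only the s allele has switched, so s is the middle locus and the order is m – s – br.
m–s: (188 + 23)/1200 = 0.1758; s–br: (293 + 23)/1200 = 0.2633.
Expected DCO frequency = 0.1758 × 0.2633 ≈ 0.04629; observed = 23/1200 ≈ 0.01917.
Coefficient of coincidence = 0.01917/0.04629 ≈ 0.41.

0.41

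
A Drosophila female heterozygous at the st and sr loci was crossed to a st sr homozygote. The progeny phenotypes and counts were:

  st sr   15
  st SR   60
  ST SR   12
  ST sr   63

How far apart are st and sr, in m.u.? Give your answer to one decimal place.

18.0 m.u.

The two most frequent classes, ST sr (63) and st SR (60), are the parental types, so the F1 was ST sr / st SR.
The recombinant classes are ST SR and st sr: 12 + 15 = 27.
Recombination frequency = 27/150 = 0.1800 ≈ 18.0%, i.e. 18.0 m.u.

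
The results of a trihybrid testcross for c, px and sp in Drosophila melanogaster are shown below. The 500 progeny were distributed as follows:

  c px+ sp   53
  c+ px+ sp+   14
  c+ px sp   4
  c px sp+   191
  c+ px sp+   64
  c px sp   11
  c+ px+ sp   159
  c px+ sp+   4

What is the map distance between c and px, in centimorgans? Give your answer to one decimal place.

25.0 centimorgans

The two most frequent reciprocal classes, c px sp+ and c+ px+ sp, are the parental types, so the F1 was c px sp+ / c+ px+ sp.
The two rarest classes, c px+ sp+ and c+ px sp, are the double crossovers. Comparing them with the parentals, only the px allele has switched, so px is the middle locus and the order is sp – px – c.
Crossovers in the px–c interval produce the single-crossover classes c+ px sp+ and c px+ sp (64 + 53 = 117) plus the double crossovers (8).
RF(px–c) = (117 + 8) / 500 = 125/500 = 0.2500 → 25.0 centimorgans.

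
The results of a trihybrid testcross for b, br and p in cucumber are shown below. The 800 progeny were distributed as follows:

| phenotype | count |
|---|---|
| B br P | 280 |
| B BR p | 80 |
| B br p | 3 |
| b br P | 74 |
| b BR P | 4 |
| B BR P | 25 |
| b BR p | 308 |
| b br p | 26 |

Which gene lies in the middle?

p

The two most frequent reciprocal classes, b BR p and B br P, are the parental types, so the F1 was b BR p / B br P.
The two rarest classes, b BR P and B br p, are the double crossovers. Comparing them with the parentals, only the p allele has switched, so p is the middle locus and the order is b – p – br.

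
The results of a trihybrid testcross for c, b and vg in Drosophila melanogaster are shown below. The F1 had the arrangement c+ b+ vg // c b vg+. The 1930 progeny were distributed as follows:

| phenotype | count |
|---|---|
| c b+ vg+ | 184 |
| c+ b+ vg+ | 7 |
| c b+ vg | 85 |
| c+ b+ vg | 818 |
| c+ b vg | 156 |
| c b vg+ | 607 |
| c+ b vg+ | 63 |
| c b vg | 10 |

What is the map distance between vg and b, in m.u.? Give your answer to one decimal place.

The two rarest classes, c+ b+ vg+ and c b vg, are the double crossovers. Comparing them with the parentals, only the vg allele has switched, so vg is the middle locus and the order is b – vg – c.
Crossovers in the b–vg interval produce the single-crossover classes c+ b vg and c b+ vg+ (156 + 184 = 340) plus the double crossovers (17).
RF(b–vg) = (340 + 17) / 1930 = 357/1930 = 0.1850 → 18.5 m.u.

18.5 m.u.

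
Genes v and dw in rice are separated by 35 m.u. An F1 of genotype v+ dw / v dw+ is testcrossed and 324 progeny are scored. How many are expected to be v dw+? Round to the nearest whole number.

105

A map distance of 35 m.u. corresponds to a recombination frequency of 0.350.
The F1 is v+ dw / v dw+, so v dw+ is a parental gamete class with expected frequency (1 − r)/2 = 0.650/2 = 0.3250.
Expected number = 0.3250 × 324 = 105.30 ≈ 105.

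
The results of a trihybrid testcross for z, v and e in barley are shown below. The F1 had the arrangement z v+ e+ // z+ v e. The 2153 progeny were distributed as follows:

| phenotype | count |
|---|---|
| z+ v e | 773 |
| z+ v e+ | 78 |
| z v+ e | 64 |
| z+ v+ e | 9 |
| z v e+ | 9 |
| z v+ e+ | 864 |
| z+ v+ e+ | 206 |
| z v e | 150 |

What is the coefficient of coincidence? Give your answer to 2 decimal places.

The two rarest classes, z v e+ and z+ v+ e, are the double crossovers. Comparing them with the parentals, only the v allele has switched, so v is the middle locus and the order is e – v – z.
e–v: (142 + 18)/2153 = 0.0743; v–z: (356 + 18)/2153 = 0.1737.
Expected DCO frequency = 0.0743 × 0.1737 ≈ 0.01291; observed = 18/2153 ≈ 0.00836.
Coefficient of coincidence = 0.00836/0.01291 ≈ 0.65.

0.65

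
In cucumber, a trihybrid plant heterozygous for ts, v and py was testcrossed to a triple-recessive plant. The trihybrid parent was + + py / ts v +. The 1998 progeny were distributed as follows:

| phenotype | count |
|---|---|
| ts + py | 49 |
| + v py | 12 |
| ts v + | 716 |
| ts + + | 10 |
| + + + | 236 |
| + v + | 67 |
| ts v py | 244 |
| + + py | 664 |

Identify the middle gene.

v

The two rarest classes, + v py and ts + +, are the double crossovers. Comparing them with the parentals, only the v allele has switched, so v is the middle locus and the order is ts – v – py.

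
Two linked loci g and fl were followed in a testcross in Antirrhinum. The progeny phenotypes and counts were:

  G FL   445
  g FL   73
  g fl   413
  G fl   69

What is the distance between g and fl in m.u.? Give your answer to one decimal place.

The two most frequent classes, G FL (445) and g fl (413), are the parental types, so the F1 was G FL / g fl.
The recombinant classes are G fl and g FL: 69 + 73 = 142.
Recombination frequency = 142/1000 = 0.1420 ≈ 14.2%, i.e. 14.2 m.u.

14.2 m.u.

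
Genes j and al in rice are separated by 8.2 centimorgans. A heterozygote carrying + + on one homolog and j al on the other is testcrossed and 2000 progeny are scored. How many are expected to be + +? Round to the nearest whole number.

918

A map distance of 8.2 centimorgans corresponds to a recombination frequency of 0.082.
The F1 is + + / j al, so + + is a parental gamete class with expected frequency (1 − r)/2 = 0.918/2 = 0.4590.
Expected number = 0.4590 × 2000 = 918.00 ≈ 918.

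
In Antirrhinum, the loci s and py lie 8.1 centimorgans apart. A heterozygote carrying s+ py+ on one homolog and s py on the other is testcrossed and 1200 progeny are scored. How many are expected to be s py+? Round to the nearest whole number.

49

A map distance of 8.1 centimorgans corresponds to a recombination frequency of 0.081.
The F1 is s+ py+ / s py, so s py+ is a recombinant gamete class with expected frequency r/2 = 0.081/2 = 0.0405.
Expected number = 0.0405 × 1200 = 48.60 ≈ 49.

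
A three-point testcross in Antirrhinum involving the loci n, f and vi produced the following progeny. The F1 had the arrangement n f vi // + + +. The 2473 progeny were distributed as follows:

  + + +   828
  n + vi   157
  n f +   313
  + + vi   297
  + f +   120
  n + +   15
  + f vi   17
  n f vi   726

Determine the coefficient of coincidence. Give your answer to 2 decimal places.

The two rarest classes, + f vi and n + +, are the double crossovers. Comparing them with the parentals, only the n allele has switched, so n is the middle locus and the order is vi – n – f.
vi–n: (610 + 32)/2473 = 0.2596; n–f: (277 + 32)/2473 = 0.1249.
Expected DCO frequency = 0.2596 × 0.1249 ≈ 0.03242; observed = 32/2473 ≈ 0.01294.
Coefficient of coincidence = 0.01294/0.03242 ≈ 0.40.

0.40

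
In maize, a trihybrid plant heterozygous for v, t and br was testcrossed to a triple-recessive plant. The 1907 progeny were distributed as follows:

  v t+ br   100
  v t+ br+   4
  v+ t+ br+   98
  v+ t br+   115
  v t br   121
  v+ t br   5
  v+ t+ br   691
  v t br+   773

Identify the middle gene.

t

The two most frequent reciprocal classes, v t br+ and v+ t+ br, are the parental types, so the F1 was v t br+ / v+ t+ br.
The two rarest classes, v t+ br+ and v+ t br, are the double crossovers. Comparing them with the parentals, only the t allele has switched, so t is the middle locus and the order is br – t – v.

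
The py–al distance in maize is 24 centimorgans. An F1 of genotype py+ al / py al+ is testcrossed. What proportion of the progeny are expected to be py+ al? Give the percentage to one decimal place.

A map distance of 24 centimorgans corresponds to a recombination frequency of 0.240.
The F1 is py+ al / py al+, so py+ al is a parental gamete class with expected frequency (1 − r)/2 = 0.760/2 = 0.3800.
That is 0.3800 = 38.0% of the progeny.

38.0%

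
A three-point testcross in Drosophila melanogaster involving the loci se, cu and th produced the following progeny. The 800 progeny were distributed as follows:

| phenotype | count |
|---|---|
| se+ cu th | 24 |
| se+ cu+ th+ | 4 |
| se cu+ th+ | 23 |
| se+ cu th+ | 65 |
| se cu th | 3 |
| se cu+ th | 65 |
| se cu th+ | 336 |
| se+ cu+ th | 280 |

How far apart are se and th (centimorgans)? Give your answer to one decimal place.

The two most frequent reciprocal classes, se+ cu+ th and se cu th+, are the parental types, so the F1 was se+ cu+ th / se cu th+.
The two rarest classes, se+ cu+ th+ and se cu th, are the double crossovers. Comparing them with the parentals, only the th allele has switched, so th is the middle locus and the order is cu – th – se.
Crossovers in the th–se interval produce the single-crossover classes se cu+ th and se+ cu th+ (65 + 65 = 130) plus the double crossovers (7).
RF(th–se) = (130 + 7) / 800 = 137/800 = 0.1713 → 17.1 centimorgans.

17.1 centimorgans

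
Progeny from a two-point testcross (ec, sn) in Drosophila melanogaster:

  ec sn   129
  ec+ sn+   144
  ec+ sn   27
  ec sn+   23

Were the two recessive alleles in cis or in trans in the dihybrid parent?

The two most frequent classes are ec+ sn+ (144) and ec sn (129); these are the parental (non-recombinant) types.
So the F1 carried ec+ sn+ on one chromosome and ec sn on the other — the recessive alleles are on the same chromosome (cis / coupling).

cis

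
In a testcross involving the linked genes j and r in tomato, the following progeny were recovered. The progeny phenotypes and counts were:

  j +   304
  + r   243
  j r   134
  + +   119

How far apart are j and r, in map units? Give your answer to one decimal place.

The two most frequent classes, + r (243) and j + (304), are the parental types, so the F1 was + r / j +.
The recombinant classes are + + and j r: 119 + 134 = 253.
Recombination frequency = 253/800 = 0.3162 ≈ 31.6%, i.e. 31.6 map units.

31.6 map units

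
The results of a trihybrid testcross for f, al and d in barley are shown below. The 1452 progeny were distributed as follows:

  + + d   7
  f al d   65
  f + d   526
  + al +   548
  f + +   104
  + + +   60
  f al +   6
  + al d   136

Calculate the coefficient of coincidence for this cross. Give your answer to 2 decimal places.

The two most frequent reciprocal classes, + al + and f + d, are the parental types, so the F1 was + al + / f + d.
The two rarest classes, f al + and + + d, are the double crossovers. Comparing them with the parentals, only the f allele has switched, so f is the middle locus and the order is d – f – al.
d–f: (240 + 13)/1452 = 0.1742; f–al: (125 + 13)/1452 = 0.0950.
Expected DCO frequency = 0.1742 × 0.0950 ≈ 0.01655; observed = 13/1452 ≈ 0.00895.
Coefficient of coincidence = 0.00895/0.01655 ≈ 0.54.

0.54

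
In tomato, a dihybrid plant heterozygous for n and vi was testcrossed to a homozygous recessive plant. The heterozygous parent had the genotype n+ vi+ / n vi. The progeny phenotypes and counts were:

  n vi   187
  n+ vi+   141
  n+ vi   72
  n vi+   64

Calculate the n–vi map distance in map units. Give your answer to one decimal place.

The recombinant classes are n+ vi and n vi+: 72 + 64 = 136.
Recombination frequency = 136/464 = 0.2931 ≈ 29.3%, i.e. 29.3 map units.

29.3 map units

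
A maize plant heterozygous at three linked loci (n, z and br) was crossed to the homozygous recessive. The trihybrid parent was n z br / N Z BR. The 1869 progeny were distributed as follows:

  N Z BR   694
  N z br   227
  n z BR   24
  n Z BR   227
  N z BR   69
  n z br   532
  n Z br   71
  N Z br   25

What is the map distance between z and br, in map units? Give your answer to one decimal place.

The two rarest classes, n z BR and N Z br, are the double crossovers. Comparing them with the parentals, only the br allele has switched, so br is the middle locus and the order is n – br – z.
Crossovers in the br–z interval produce the single-crossover classes n Z br and N z BR (71 + 69 = 140) plus the double crossovers (49).
RF(br–z) = (140 + 49) / 1869 = 189/1869 = 0.1011 → 10.1 map units.

10.1 map units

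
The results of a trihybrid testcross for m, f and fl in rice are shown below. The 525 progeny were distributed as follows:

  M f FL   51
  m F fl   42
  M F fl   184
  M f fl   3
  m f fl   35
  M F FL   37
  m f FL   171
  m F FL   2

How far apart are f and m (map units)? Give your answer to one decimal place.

The two most frequent reciprocal classes, M F fl and m f FL, are the parental types, so the F1 was M F fl / m f FL.
The two rarest classes, M f fl and m F FL, are the double crossovers. Comparing them with the parentals, only the f allele has switched, so f is the middle locus and the order is fl – f – m.
Crossovers in the f–m interval produce the single-crossover classes m F fl and M f FL (42 + 51 = 93) plus the double crossovers (5).
RF(f–m) = (93 + 5) / 525 = 98/525 = 0.1867 → 18.7 map units.

18.7 map units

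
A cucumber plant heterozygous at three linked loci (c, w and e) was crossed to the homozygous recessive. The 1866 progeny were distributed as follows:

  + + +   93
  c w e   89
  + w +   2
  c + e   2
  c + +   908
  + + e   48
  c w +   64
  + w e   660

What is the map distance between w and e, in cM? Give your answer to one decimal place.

The two most frequent reciprocal classes, + w e and c + +, are the parental types, so the F1 was + w e / c + +.
The two rarest classes, + w + and c + e, are the double crossovers. Comparing them with the parentals, only the e allele has switched, so e is the middle locus and the order is c – e – w.
Crossovers in the e–w interval produce the single-crossover classes + + e and c w + (48 + 64 = 112) plus the double crossovers (4).
RF(e–w) = (112 + 4) / 1866 = 116/1866 = 0.0622 → 6.2 cM.

6.2 cM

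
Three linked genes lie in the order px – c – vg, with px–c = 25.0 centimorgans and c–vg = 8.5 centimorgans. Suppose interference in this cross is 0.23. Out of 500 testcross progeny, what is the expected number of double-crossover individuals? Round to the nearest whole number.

8

Map distances give recombination frequencies of 0.250 and 0.085 for the two intervals.
With interference 0.23 (so coincidence = 0.77), expected double-crossover frequency = 0.250 × 0.085 × 0.77 = 0.01636.
Expected number = 0.01636 × 500 = 8.18 ≈ 8.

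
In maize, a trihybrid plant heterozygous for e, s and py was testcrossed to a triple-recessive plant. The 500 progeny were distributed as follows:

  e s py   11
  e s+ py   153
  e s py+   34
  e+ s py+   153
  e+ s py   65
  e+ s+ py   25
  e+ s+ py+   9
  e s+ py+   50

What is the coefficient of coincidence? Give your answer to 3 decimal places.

0.938

The two most frequent reciprocal classes, e s+ py and e+ s py+, are the parental types, so the F1 was e s+ py / e+ s py+.
The two rarest classes, e s py and e+ s+ py+, are the double crossovers. Comparing them with the parentals, only the s allele has switched, so s is the middle locus and the order is py – s – e.
py–s: (115 + 20)/500 = 0.2700; s–e: (59 + 20)/500 = 0.1580.
Expected DCO frequency = 0.2700 × 0.1580 ≈ 0.04266; observed = 20/500 ≈ 0.04000.
Coefficient of coincidence = 0.04000/0.04266 ≈ 0.938.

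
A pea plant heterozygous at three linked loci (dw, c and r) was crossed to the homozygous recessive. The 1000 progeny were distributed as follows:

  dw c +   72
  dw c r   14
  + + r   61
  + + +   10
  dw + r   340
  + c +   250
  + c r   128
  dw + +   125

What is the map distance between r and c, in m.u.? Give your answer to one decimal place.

The two most frequent reciprocal classes, + c + and dw + r, are the parental types, so the F1 was + c + / dw + r.
The two rarest classes, + + + and dw c r, are the double crossovers. Comparing them with the parentals, only the c allele has switched, so c is the middle locus and the order is dw – c – r.
Crossovers in the c–r interval produce the single-crossover classes + c r and dw + + (128 + 125 = 253) plus the double crossovers (24).
RF(c–r) = (253 + 24) / 1000 = 277/1000 = 0.2770 → 27.7 m.u.

27.7 m.u.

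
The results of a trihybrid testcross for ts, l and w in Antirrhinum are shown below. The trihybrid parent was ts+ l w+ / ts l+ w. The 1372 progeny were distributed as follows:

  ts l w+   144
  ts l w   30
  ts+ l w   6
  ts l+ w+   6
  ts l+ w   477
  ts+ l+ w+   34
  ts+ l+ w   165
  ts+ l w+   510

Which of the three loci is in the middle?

The two rarest classes, ts+ l w and ts l+ w+, are the double crossovers. Comparing them with the parentals, only the w allele has switched, so w is the middle locus and the order is ts – w – l.

w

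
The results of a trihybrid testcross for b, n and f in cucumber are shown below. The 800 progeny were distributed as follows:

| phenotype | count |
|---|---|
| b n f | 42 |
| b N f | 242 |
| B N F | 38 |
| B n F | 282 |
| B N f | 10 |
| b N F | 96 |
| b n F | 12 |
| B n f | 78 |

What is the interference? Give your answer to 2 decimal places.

The two most frequent reciprocal classes, B n F and b N f, are the parental types, so the F1 was B n F / b N f.
The two rarest classes, b n F and B N f, are the double crossovers. Comparing them with the parentals, only the b allele has switched, so b is the middle locus and the order is n – b – f.
n–b: (80 + 22)/800 = 0.1275; b–f: (174 + 22)/800 = 0.2450.
Expected DCO frequency = 0.1275 × 0.2450 ≈ 0.03124; observed = 22/800 ≈ 0.02750.
Coefficient of coincidence = 0.02750/0.03124 ≈ 0.88; interference = 1 − 0.88 = 0.12.

0.12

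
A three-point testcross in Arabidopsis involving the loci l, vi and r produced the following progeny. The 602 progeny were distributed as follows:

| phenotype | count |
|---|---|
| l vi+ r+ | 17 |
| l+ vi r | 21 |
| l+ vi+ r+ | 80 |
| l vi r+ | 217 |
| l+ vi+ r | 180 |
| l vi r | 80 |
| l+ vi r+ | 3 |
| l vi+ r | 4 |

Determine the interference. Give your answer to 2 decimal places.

0.44

The two most frequent reciprocal classes, l+ vi+ r and l vi r+, are the parental types, so the F1 was l+ vi+ r / l vi r+.
The two rarest classes, l vi+ r and l+ vi r+, are the double crossovers. Comparing them with the parentals, only the l allele has switched, so l is the middle locus and the order is r – l – vi.
r–l: (160 + 7)/602 = 0.2774; l–vi: (38 + 7)/602 = 0.0748.
Expected DCO frequency = 0.2774 × 0.0748 ≈ 0.02075; observed = 7/602 ≈ 0.01163.
Coefficient of coincidence = 0.01163/0.02075 ≈ 0.56; interference = 1 − 0.56 = 0.44.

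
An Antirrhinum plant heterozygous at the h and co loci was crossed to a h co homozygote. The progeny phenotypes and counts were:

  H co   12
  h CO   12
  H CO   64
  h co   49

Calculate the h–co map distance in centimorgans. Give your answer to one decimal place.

17.5 centimorgans

The two most frequent classes, H CO (64) and h co (49), are the parental types, so the F1 was H CO / h co.
The recombinant classes are H co and h CO: 12 + 12 = 24.
Recombination frequency = 24/137 = 0.1752 ≈ 17.5%, i.e. 17.5 centimorgans.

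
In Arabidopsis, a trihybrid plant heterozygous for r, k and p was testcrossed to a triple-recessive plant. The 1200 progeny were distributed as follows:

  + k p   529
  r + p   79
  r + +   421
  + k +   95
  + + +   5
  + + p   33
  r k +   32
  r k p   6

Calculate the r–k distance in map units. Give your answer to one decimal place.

The two most frequent reciprocal classes, r + + and + k p, are the parental types, so the F1 was r + + / + k p.
The two rarest classes, + + + and r k p, are the double crossovers. Comparing them with the parentals, only the r allele has switched, so r is the middle locus and the order is p – r – k.
Crossovers in the r–k interval produce the single-crossover classes r k + and + + p (32 + 33 = 65) plus the double crossovers (11).
RF(r–k) = (65 + 11) / 1200 = 76/1200 = 0.0633 → 6.3 map units.

6.3 map units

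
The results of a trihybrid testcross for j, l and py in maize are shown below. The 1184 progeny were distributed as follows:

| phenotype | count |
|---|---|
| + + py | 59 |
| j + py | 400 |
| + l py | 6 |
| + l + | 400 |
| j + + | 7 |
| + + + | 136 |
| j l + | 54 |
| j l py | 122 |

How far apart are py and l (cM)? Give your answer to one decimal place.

22.9 cM

The two most frequent reciprocal classes, + l + and j + py, are the parental types, so the F1 was + l + / j + py.
The two rarest classes, + l py and j + +, are the double crossovers. Comparing them with the parentals, only the py allele has switched, so py is the middle locus and the order is l – py – j.
Crossovers in the l–py interval produce the single-crossover classes + + + and j l py (136 + 122 = 258) plus the double crossovers (13).
RF(l–py) = (258 + 13) / 1184 = 271/1184 = 0.2289 → 22.9 cM.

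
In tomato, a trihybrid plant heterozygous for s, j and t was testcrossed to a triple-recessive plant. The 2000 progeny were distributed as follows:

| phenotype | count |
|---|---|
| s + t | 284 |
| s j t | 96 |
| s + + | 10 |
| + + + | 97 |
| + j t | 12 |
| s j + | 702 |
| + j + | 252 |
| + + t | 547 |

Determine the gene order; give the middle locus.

j

The two most frequent reciprocal classes, + + t and s j +, are the parental types, so the F1 was + + t / s j +.
The two rarest classes, + j t and s + +, are the double crossovers. Comparing them with the parentals, only the j allele has switched, so j is the middle locus and the order is s – j – t.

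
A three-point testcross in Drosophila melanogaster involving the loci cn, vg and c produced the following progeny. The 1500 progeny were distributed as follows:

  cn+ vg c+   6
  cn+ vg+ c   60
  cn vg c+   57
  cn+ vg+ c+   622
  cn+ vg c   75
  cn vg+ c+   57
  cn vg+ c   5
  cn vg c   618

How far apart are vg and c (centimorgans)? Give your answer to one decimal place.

8.5 centimorgans

The two most frequent reciprocal classes, cn+ vg+ c+ and cn vg c, are the parental types, so the F1 was cn+ vg+ c+ / cn vg c.
The two rarest classes, cn+ vg c+ and cn vg+ c, are the double crossovers. Comparing them with the parentals, only the vg allele has switched, so vg is the middle locus and the order is cn – vg – c.
Crossovers in the vg–c interval produce the single-crossover classes cn+ vg+ c and cn vg c+ (60 + 57 = 117) plus the double crossovers (11).
RF(vg–c) = (117 + 11) / 1500 = 128/1500 = 0.0853 → 8.5 centimorgans.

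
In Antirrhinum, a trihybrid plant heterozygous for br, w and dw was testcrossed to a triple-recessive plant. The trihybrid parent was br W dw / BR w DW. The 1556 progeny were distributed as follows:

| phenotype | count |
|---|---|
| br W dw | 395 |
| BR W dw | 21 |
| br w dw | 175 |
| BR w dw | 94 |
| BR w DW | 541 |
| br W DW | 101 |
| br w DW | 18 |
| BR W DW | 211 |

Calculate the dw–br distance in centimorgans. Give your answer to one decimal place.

15.0 centimorgans

The two rarest classes, BR W dw and br w DW, are the double crossovers. Comparing them with the parentals, only the br allele has switched, so br is the middle locus and the order is dw – br – w.
Crossovers in the dw–br interval produce the single-crossover classes br W DW and BR w dw (101 + 94 = 195) plus the double crossovers (39).
RF(dw–br) = (195 + 39) / 1556 = 234/1556 = 0.1504 → 15.0 centimorgans.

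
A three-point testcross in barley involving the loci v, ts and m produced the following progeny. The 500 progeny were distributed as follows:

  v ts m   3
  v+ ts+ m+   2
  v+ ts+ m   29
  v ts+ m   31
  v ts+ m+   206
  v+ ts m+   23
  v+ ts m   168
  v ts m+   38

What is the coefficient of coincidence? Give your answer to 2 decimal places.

0.59

The two most frequent reciprocal classes, v+ ts m and v ts+ m+, are the parental types, so the F1 was v+ ts m / v ts+ m+.
The two rarest classes, v ts m and v+ ts+ m+, are the double crossovers. Comparing them with the parentals, only the v allele has switched, so v is the middle locus and the order is m – v – ts.
m–v: (54 + 5)/500 = 0.1180; v–ts: (67 + 5)/500 = 0.1440.
Expected DCO frequency = 0.1180 × 0.1440 ≈ 0.01699; observed = 5/500 ≈ 0.01000.
Coefficient of coincidence = 0.01000/0.01699 ≈ 0.59.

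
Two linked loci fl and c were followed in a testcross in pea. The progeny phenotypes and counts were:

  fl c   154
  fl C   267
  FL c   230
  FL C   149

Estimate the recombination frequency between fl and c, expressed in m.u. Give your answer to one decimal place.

The two most frequent classes, FL c (230) and fl C (267), are the parental types, so the F1 was FL c / fl C.
The recombinant classes are FL C and fl c: 149 + 154 = 303.
Recombination frequency = 303/800 = 0.3787 ≈ 37.9%, i.e. 37.9 m.u.

37.9 m.u.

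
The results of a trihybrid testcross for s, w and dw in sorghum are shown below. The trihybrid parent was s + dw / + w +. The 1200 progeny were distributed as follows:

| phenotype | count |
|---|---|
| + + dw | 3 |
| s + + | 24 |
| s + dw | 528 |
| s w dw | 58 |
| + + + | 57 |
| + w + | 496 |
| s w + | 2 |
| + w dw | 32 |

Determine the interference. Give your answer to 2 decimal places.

The two rarest classes, + + dw and s w +, are the double crossovers. Comparing them with the parentals, only the s allele has switched, so s is the middle locus and the order is w – s – dw.
w–s: (115 + 5)/1200 = 0.1000; s–dw: (56 + 5)/1200 = 0.0508.
Expected DCO frequency = 0.1000 × 0.0508 ≈ 0.00508; observed = 5/1200 ≈ 0.00417.
Coefficient of coincidence = 0.00417/0.00508 ≈ 0.82; interference = 1 − 0.82 = 0.18.

0.18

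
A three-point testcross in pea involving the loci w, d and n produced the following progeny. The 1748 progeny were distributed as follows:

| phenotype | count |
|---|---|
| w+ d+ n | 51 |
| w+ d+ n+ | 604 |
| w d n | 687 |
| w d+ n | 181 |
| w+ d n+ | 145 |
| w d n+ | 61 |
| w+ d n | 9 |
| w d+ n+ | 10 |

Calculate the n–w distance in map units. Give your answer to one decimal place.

The two most frequent reciprocal classes, w d n and w+ d+ n+, are the parental types, so the F1 was w d n / w+ d+ n+.
The two rarest classes, w+ d n and w d+ n+, are the double crossovers. Comparing them with the parentals, only the w allele has switched, so w is the middle locus and the order is n – w – d.
Crossovers in the n–w interval produce the single-crossover classes w d n+ and w+ d+ n (61 + 51 = 112) plus the double crossovers (19).
RF(n–w) = (112 + 19) / 1748 = 131/1748 = 0.0749 → 7.5 map units.

7.5 map units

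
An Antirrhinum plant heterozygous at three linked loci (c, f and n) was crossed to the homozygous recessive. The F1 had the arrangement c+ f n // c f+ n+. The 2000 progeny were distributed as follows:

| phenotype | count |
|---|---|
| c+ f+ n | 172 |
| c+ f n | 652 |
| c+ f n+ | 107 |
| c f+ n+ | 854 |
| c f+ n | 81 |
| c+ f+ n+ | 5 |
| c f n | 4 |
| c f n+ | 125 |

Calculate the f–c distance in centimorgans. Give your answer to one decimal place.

The two rarest classes, c f n and c+ f+ n+, are the double crossovers. Comparing them with the parentals, only the c allele has switched, so c is the middle locus and the order is n – c – f.
Crossovers in the c–f interval produce the single-crossover classes c+ f+ n and c f n+ (172 + 125 = 297) plus the double crossovers (9).
RF(c–f) = (297 + 9) / 2000 = 306/2000 = 0.1530 → 15.3 centimorgans.

15.3 centimorgans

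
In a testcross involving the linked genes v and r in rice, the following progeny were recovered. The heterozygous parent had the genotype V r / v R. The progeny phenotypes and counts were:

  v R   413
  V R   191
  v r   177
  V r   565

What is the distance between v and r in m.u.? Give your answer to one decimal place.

The recombinant classes are V R and v r: 191 + 177 = 368.
Recombination frequency = 368/1346 = 0.2734 ≈ 27.3%, i.e. 27.3 m.u.

27.3 m.u.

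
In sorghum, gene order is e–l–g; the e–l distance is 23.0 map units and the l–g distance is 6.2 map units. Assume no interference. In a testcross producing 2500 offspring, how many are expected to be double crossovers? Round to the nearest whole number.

Map distances give recombination frequencies of 0.230 and 0.062 for the two intervals.
With no interference, expected double-crossover frequency = 0.230 × 0.062 = 0.01426.
Expected number = 0.01426 × 2500 = 35.65 ≈ 36.

36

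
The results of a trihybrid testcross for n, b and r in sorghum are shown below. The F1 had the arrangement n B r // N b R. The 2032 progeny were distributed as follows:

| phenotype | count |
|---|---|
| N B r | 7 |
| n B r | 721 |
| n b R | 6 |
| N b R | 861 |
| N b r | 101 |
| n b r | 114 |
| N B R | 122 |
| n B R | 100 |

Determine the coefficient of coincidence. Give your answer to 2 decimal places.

0.50

The two rarest classes, N B r and n b R, are the double crossovers. Comparing them with the parentals, only the n allele has switched, so n is the middle locus and the order is r – n – b.
r–n: (201 + 13)/2032 = 0.1053; n–b: (236 + 13)/2032 = 0.1225.
Expected DCO frequency = 0.1053 × 0.1225 ≈ 0.01290; observed = 13/2032 ≈ 0.00640.
Coefficient of coincidence = 0.00640/0.01290 ≈ 0.50.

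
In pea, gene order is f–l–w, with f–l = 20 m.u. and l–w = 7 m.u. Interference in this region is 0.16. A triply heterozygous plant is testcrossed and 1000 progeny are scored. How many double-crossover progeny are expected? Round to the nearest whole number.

Map distances give recombination frequencies of 0.200 and 0.070 for the two intervals.
With interference 0.16 (so coincidence = 0.84), expected double-crossover frequency = 0.200 × 0.070 × 0.84 = 0.01176.
Expected number = 0.01176 × 1000 = 11.76 ≈ 12.

12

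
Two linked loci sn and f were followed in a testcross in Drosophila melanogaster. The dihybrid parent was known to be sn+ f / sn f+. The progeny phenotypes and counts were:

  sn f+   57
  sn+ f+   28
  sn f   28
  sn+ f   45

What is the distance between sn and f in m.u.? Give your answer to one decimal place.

The recombinant classes are sn+ f+ and sn f: 28 + 28 = 56.
Recombination frequency = 56/158 = 0.3544 ≈ 35.4%, i.e. 35.4 m.u.

35.4 m.u.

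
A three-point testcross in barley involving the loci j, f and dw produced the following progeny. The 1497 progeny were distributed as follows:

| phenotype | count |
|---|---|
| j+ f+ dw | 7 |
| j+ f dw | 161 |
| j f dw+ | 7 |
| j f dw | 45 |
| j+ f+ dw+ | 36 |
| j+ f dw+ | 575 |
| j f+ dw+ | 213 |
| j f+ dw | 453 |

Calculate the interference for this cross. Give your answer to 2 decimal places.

The two most frequent reciprocal classes, j+ f dw+ and j f+ dw, are the parental types, so the F1 was j+ f dw+ / j f+ dw.
The two rarest classes, j f dw+ and j+ f+ dw, are the double crossovers. Comparing them with the parentals, only the j allele has switched, so j is the middle locus and the order is f – j – dw.
f–j: (81 + 14)/1497 = 0.0635; j–dw: (374 + 14)/1497 = 0.2592.
Expected DCO frequency = 0.0635 × 0.2592 ≈ 0.01646; observed = 14/1497 ≈ 0.00935.
Coefficient of coincidence = 0.00935/0.01646 ≈ 0.57; interference = 1 − 0.57 = 0.43.

0.43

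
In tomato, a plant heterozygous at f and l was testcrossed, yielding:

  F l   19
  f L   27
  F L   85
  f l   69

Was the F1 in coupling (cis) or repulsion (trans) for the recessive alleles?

The two most frequent classes are F L (85) and f l (69); these are the parental (non-recombinant) types.
So the F1 carried F L on one chromosome and f l on the other — the recessive alleles are on the same chromosome (cis / coupling).

cis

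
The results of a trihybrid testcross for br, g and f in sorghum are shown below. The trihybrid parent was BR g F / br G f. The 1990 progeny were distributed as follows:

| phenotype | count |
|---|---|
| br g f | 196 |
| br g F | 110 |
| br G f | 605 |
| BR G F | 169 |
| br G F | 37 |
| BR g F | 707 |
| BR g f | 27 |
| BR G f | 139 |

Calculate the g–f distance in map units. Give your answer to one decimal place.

The two rarest classes, BR g f and br G F, are the double crossovers. Comparing them with the parentals, only the f allele has switched, so f is the middle locus and the order is g – f – br.
Crossovers in the g–f interval produce the single-crossover classes BR G F and br g f (169 + 196 = 365) plus the double crossovers (64).
RF(g–f) = (365 + 64) / 1990 = 429/1990 = 0.2156 → 21.6 map units.

21.6 map units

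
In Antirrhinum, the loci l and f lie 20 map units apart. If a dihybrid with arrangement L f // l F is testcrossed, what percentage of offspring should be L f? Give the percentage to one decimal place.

A map distance of 20 map units corresponds to a recombination frequency of 0.200.
The F1 is L f / l F, so L f is a parental gamete class with expected frequency (1 − r)/2 = 0.800/2 = 0.4000.
That is 0.4000 = 40.0% of the progeny.

40.0%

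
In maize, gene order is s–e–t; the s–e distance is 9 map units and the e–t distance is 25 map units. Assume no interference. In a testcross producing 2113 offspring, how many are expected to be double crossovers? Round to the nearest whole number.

Map distances give recombination frequencies of 0.090 and 0.250 for the two intervals.
With no interference, expected double-crossover frequency = 0.090 × 0.250 = 0.02250.
Expected number = 0.02250 × 2113 = 47.54 ≈ 48.

48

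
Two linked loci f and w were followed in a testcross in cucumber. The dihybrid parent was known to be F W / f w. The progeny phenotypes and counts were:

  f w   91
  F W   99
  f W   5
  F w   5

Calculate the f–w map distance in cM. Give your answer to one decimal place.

5.0 cM

The recombinant classes are F w and f W: 5 + 5 = 10.
Recombination frequency = 10/200 = 0.0500 ≈ 5.0%, i.e. 5.0 cM.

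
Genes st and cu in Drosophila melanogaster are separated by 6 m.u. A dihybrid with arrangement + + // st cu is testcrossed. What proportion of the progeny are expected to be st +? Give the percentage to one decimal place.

A map distance of 6 m.u. corresponds to a recombination frequency of 0.060.
The F1 is + + / st cu, so st + is a recombinant gamete class with expected frequency r/2 = 0.060/2 = 0.0300.
That is 0.0300 = 3.0% of the progeny.

3.0%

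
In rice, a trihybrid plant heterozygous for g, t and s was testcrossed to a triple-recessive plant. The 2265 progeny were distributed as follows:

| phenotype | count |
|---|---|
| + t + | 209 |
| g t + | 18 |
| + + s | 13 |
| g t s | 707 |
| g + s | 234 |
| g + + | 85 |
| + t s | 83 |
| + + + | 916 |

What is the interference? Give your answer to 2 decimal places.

The two most frequent reciprocal classes, + + + and g t s, are the parental types, so the F1 was + + + / g t s.
The two rarest classes, + + s and g t +, are the double crossovers. Comparing them with the parentals, only the s allele has switched, so s is the middle locus and the order is g – s – t.
g–s: (168 + 31)/2265 = 0.0879; s–t: (443 + 31)/2265 = 0.2093.
Expected DCO frequency = 0.0879 × 0.2093 ≈ 0.01840; observed = 31/2265 ≈ 0.01369.
Coefficient of coincidence = 0.01369/0.01840 ≈ 0.74; interference = 1 − 0.74 = 0.26.

0.26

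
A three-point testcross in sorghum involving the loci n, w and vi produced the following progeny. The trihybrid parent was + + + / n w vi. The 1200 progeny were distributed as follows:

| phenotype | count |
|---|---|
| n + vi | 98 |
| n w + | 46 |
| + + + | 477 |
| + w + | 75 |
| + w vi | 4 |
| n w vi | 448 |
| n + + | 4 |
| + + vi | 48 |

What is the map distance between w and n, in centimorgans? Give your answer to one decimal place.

The two rarest classes, n + + and + w vi, are the double crossovers. Comparing them with the parentals, only the n allele has switched, so n is the middle locus and the order is vi – n – w.
Crossovers in the n–w interval produce the single-crossover classes + w + and n + vi (75 + 98 = 173) plus the double crossovers (8).
RF(n–w) = (173 + 8) / 1200 = 181/1200 = 0.1508 → 15.1 centimorgans.

15.1 centimorgans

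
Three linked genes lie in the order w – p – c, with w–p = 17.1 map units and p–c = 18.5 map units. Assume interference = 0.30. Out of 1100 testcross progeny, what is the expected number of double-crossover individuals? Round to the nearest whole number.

Map distances give recombination frequencies of 0.171 and 0.185 for the two intervals.
With interference 0.30 (so coincidence = 0.70), expected double-crossover frequency = 0.171 × 0.185 × 0.70 = 0.02214.
Expected number = 0.02214 × 1100 = 24.36 ≈ 24.

24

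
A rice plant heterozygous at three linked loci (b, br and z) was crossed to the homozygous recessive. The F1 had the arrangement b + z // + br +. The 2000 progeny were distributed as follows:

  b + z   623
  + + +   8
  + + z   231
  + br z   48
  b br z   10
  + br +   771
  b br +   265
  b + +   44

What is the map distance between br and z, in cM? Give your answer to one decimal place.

The two rarest classes, b br z and + + +, are the double crossovers. Comparing them with the parentals, only the br allele has switched, so br is the middle locus and the order is z – br – b.
Crossovers in the z–br interval produce the single-crossover classes b + + and + br z (44 + 48 = 92) plus the double crossovers (18).
RF(z–br) = (92 + 18) / 2000 = 110/2000 = 0.0550 → 5.5 cM.

5.5 cM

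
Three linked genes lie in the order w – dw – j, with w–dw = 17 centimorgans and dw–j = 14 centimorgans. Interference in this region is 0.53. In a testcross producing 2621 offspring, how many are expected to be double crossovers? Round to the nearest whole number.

29

Map distances give recombination frequencies of 0.170 and 0.140 for the two intervals.
With interference 0.53 (so coincidence = 0.47), expected double-crossover frequency = 0.170 × 0.140 × 0.47 = 0.01119.
Expected number = 0.01119 × 2621 = 29.32 ≈ 29.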